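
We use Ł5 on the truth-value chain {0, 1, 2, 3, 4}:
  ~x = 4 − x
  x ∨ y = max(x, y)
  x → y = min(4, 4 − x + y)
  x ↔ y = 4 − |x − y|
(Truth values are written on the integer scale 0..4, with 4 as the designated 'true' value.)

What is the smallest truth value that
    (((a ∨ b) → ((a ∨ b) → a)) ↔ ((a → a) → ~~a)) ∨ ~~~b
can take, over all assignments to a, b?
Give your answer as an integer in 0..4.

2

Take a = 0, b = 2:
a ∨ b = 0 ∨ 2 = 2
a ∨ b = 0 ∨ 2 = 2
(a ∨ b) → a = 2 → 0 = 2
(a ∨ b) → ((a ∨ b) → a) = 2 → 2 = 4
a → a = 0 → 0 = 4
~a = ~0 = 4
~~a = ~4 = 0
(a → a) → ~~a = 4 → 0 = 0
((a ∨ b) → ((a ∨ b) → a)) ↔ ((a → a) → ~~a) = 4 ↔ 0 = 0
~b = ~2 = 2
~~b = ~2 = 2
~~~b = ~2 = 2
(((a ∨ b) → ((a ∨ b) → a)) ↔ ((a → a) → ~~a)) ∨ ~~~b = 0 ∨ 2 = 2
No assignment yields a value below 2, so this is the minimum.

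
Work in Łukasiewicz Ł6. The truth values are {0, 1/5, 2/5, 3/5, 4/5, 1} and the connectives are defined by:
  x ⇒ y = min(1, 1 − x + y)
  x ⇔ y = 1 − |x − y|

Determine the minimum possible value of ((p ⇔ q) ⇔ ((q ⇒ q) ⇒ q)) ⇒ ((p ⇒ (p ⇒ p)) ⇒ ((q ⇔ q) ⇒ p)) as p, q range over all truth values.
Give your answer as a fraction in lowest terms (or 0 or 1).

1/5

Take p = 0, q = 2/5:
p ⇔ q = 0 ⇔ 2/5 = 3/5
q ⇒ q = 2/5 ⇒ 2/5 = 1
(q ⇒ q) ⇒ q = 1 ⇒ 2/5 = 2/5
(p ⇔ q) ⇔ ((q ⇒ q) ⇒ q) = 3/5 ⇔ 2/5 = 4/5
p ⇒ p = 0 ⇒ 0 = 1
p ⇒ (p ⇒ p) = 0 ⇒ 1 = 1
q ⇔ q = 2/5 ⇔ 2/5 = 1
(q ⇔ q) ⇒ p = 1 ⇒ 0 = 0
(p ⇒ (p ⇒ p)) ⇒ ((q ⇔ q) ⇒ p) = 1 ⇒ 0 = 0
((p ⇔ q) ⇔ ((q ⇒ q) ⇒ q)) ⇒ ((p ⇒ (p ⇒ p)) ⇒ ((q ⇔ q) ⇒ p)) = 4/5 ⇒ 0 = 1/5
No assignment yields a value below 1/5, so this is the minimum.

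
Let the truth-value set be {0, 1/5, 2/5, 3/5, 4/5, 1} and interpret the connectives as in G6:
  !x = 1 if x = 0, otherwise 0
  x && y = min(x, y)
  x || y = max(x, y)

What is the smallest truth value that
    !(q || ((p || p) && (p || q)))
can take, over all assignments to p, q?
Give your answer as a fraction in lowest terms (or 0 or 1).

0

Take p = 0, q = 1/5:
p || p = 0 || 0 = 0
p || q = 0 || 1/5 = 1/5
(p || p) && (p || q) = 0 && 1/5 = 0
q || ((p || p) && (p || q)) = 1/5 || 0 = 1/5
!(q || ((p || p) && (p || q))) = !1/5 = 0
No assignment yields a value below 0, so this is the minimum.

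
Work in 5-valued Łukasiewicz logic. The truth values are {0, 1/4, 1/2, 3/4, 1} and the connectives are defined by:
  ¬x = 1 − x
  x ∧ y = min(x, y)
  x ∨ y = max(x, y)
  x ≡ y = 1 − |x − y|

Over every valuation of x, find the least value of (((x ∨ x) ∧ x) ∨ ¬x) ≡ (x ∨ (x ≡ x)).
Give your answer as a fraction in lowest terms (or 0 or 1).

Take x = 1/2:
x ∨ x = 1/2 ∨ 1/2 = 1/2
(x ∨ x) ∧ x = 1/2 ∧ 1/2 = 1/2
¬x = ¬1/2 = 1/2
((x ∨ x) ∧ x) ∨ ¬x = 1/2 ∨ 1/2 = 1/2
x ≡ x = 1/2 ≡ 1/2 = 1
x ∨ (x ≡ x) = 1/2 ∨ 1 = 1
(((x ∨ x) ∧ x) ∨ ¬x) ≡ (x ∨ (x ≡ x)) = 1/2 ≡ 1 = 1/2
No assignment yields a value below 1/2, so this is the minimum.

1/2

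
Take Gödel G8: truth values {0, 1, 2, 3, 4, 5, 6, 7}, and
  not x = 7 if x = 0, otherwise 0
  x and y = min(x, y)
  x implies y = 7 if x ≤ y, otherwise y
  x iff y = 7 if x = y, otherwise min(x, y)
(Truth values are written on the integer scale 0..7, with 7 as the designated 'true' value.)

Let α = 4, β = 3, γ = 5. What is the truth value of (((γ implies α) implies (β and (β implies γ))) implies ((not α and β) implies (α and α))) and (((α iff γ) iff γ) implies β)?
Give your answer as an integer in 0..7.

3

γ implies α = 5 implies 4 = 4
β implies γ = 3 implies 5 = 7
β and (β implies γ) = 3 and 7 = 3
(γ implies α) implies (β and (β implies γ)) = 4 implies 3 = 3
not α = not 4 = 0
not α and β = 0 and 3 = 0
α and α = 4 and 4 = 4
(not α and β) implies (α and α) = 0 implies 4 = 7
((γ implies α) implies (β and (β implies γ))) implies ((not α and β) implies (α and α)) = 3 implies 7 = 7
α iff γ = 4 iff 5 = 4
(α iff γ) iff γ = 4 iff 5 = 4
((α iff γ) iff γ) implies β = 4 implies 3 = 3
(((γ implies α) implies (β and (β implies γ))) implies ((not α and β) implies (α and α))) and (((α iff γ) iff γ) implies β) = 7 and 3 = 3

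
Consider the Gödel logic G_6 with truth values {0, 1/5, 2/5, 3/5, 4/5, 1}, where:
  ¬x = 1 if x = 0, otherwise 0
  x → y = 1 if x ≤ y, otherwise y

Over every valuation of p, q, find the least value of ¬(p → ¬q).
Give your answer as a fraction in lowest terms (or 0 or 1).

Take p = 0, q = 0:
¬q = ¬0 = 1
p → ¬q = 0 → 1 = 1
¬(p → ¬q) = ¬1 = 0
No assignment yields a value below 0, so this is the minimum.

0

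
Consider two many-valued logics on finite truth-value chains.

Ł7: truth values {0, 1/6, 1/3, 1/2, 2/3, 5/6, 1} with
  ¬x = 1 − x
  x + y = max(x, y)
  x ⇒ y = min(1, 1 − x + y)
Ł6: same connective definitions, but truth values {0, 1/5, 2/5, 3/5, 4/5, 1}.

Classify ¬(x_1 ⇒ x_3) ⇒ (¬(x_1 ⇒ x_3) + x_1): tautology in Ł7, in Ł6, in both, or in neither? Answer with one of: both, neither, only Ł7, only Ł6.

both

In Ł7: every assignment gives 1 — tautology.
In Ł6: every assignment gives 1 — tautology.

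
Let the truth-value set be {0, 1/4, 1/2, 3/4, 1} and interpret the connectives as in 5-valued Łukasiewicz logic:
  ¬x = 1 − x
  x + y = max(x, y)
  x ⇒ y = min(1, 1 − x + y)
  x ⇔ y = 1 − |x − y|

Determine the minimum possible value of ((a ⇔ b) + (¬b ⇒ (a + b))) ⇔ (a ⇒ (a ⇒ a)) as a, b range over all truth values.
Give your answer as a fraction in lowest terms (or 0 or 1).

Take a = 1/2, b = 0:
a ⇔ b = 1/2 ⇔ 0 = 1/2
¬b = ¬0 = 1
a + b = 1/2 + 0 = 1/2
¬b ⇒ (a + b) = 1 ⇒ 1/2 = 1/2
(a ⇔ b) + (¬b ⇒ (a + b)) = 1/2 + 1/2 = 1/2
a ⇒ a = 1/2 ⇒ 1/2 = 1
a ⇒ (a ⇒ a) = 1/2 ⇒ 1 = 1
((a ⇔ b) + (¬b ⇒ (a + b))) ⇔ (a ⇒ (a ⇒ a)) = 1/2 ⇔ 1 = 1/2
No assignment yields a value below 1/2, so this is the minimum.

1/2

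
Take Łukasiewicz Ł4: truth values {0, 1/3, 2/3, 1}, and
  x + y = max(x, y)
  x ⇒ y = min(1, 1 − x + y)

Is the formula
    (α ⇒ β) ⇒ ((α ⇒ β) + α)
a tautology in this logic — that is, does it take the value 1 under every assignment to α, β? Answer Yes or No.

Yes

α = 0, β = 0 ↦ 1
α = 0, β = 1/3 ↦ 1
α = 0, β = 2/3 ↦ 1
α = 0, β = 1 ↦ 1
α = 1/3, β = 0 ↦ 1
α = 1/3, β = 1/3 ↦ 1
α = 1/3, β = 2/3 ↦ 1
α = 1/3, β = 1 ↦ 1
α = 2/3, β = 0 ↦ 1
α = 2/3, β = 1/3 ↦ 1
α = 2/3, β = 2/3 ↦ 1
α = 2/3, β = 1 ↦ 1
α = 1, β = 0 ↦ 1
α = 1, β = 1/3 ↦ 1
α = 1, β = 2/3 ↦ 1
α = 1, β = 1 ↦ 1
Every assignment gives a value ≥ 1.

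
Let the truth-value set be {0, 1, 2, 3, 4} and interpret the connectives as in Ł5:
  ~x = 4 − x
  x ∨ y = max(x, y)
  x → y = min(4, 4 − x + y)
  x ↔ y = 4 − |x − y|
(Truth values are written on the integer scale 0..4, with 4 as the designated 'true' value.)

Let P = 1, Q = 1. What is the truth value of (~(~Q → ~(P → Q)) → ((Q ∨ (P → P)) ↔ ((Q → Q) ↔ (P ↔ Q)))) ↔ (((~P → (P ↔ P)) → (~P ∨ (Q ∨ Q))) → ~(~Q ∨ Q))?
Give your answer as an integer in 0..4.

2

~Q = ~1 = 3
P → Q = 1 → 1 = 4
~(P → Q) = ~4 = 0
~Q → ~(P → Q) = 3 → 0 = 1
~(~Q → ~(P → Q)) = ~1 = 3
P → P = 1 → 1 = 4
Q ∨ (P → P) = 1 ∨ 4 = 4
Q → Q = 1 → 1 = 4
P ↔ Q = 1 ↔ 1 = 4
(Q → Q) ↔ (P ↔ Q) = 4 ↔ 4 = 4
(Q ∨ (P → P)) ↔ ((Q → Q) ↔ (P ↔ Q)) = 4 ↔ 4 = 4
~(~Q → ~(P → Q)) → ((Q ∨ (P → P)) ↔ ((Q → Q) ↔ (P ↔ Q))) = 3 → 4 = 4
~P = ~1 = 3
P ↔ P = 1 ↔ 1 = 4
~P → (P ↔ P) = 3 → 4 = 4
~P = ~1 = 3
Q ∨ Q = 1 ∨ 1 = 1
~P ∨ (Q ∨ Q) = 3 ∨ 1 = 3
(~P → (P ↔ P)) → (~P ∨ (Q ∨ Q)) = 4 → 3 = 3
~Q = ~1 = 3
~Q ∨ Q = 3 ∨ 1 = 3
~(~Q ∨ Q) = ~3 = 1
((~P → (P ↔ P)) → (~P ∨ (Q ∨ Q))) → ~(~Q ∨ Q) = 3 → 1 = 2
(~(~Q → ~(P → Q)) → ((Q ∨ (P → P)) ↔ ((Q → Q) ↔ (P ↔ Q)))) ↔ (((~P → (P ↔ P)) → (~P ∨ (Q ∨ Q))) → ~(~Q ∨ Q)) = 4 ↔ 2 = 2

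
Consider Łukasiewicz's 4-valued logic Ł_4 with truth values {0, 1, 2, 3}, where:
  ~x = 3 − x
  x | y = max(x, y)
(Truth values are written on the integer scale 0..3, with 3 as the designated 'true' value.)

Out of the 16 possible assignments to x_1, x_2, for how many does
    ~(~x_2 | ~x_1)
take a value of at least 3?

1

x_1 = 0, x_2 = 0 ↦ 0  <
x_1 = 0, x_2 = 1 ↦ 0  <
x_1 = 0, x_2 = 2 ↦ 0  <
x_1 = 0, x_2 = 3 ↦ 0  <
x_1 = 1, x_2 = 0 ↦ 0  <
x_1 = 1, x_2 = 1 ↦ 1  <
x_1 = 1, x_2 = 2 ↦ 1  <
x_1 = 1, x_2 = 3 ↦ 1  <
x_1 = 2, x_2 = 0 ↦ 0  <
x_1 = 2, x_2 = 1 ↦ 1  <
x_1 = 2, x_2 = 2 ↦ 2  <
x_1 = 2, x_2 = 3 ↦ 2  <
x_1 = 3, x_2 = 0 ↦ 0  <
x_1 = 3, x_2 = 1 ↦ 1  <
x_1 = 3, x_2 = 2 ↦ 2  <
x_1 = 3, x_2 = 3 ↦ 3  ≥
So 1 of the 16 assignments meets the threshold.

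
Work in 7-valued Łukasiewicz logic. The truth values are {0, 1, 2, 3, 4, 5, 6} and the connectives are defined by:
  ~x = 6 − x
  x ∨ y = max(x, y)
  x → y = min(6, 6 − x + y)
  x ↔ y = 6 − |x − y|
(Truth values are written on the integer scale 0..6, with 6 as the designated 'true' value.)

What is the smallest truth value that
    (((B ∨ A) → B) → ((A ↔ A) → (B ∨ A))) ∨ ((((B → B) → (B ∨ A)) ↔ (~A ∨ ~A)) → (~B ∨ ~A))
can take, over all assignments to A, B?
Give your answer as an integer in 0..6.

Take A = 3, B = 3:
B ∨ A = 3 ∨ 3 = 3
(B ∨ A) → B = 3 → 3 = 6
A ↔ A = 3 ↔ 3 = 6
B ∨ A = 3 ∨ 3 = 3
(A ↔ A) → (B ∨ A) = 6 → 3 = 3
((B ∨ A) → B) → ((A ↔ A) → (B ∨ A)) = 6 → 3 = 3
B → B = 3 → 3 = 6
B ∨ A = 3 ∨ 3 = 3
(B → B) → (B ∨ A) = 6 → 3 = 3
~A = ~3 = 3
~A = ~3 = 3
~A ∨ ~A = 3 ∨ 3 = 3
((B → B) → (B ∨ A)) ↔ (~A ∨ ~A) = 3 ↔ 3 = 6
~B = ~3 = 3
~A = ~3 = 3
~B ∨ ~A = 3 ∨ 3 = 3
(((B → B) → (B ∨ A)) ↔ (~A ∨ ~A)) → (~B ∨ ~A) = 6 → 3 = 3
(((B ∨ A) → B) → ((A ↔ A) → (B ∨ A))) ∨ ((((B → B) → (B ∨ A)) ↔ (~A ∨ ~A)) → (~B ∨ ~A)) = 3 ∨ 3 = 3
No assignment yields a value below 3, so this is the minimum.

3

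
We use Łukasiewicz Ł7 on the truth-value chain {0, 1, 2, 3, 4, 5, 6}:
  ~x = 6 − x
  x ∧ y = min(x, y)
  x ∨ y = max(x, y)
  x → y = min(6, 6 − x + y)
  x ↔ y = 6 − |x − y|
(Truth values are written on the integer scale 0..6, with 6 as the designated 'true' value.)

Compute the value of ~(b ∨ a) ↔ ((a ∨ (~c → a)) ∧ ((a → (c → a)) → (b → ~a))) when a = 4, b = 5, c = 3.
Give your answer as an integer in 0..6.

b ∨ a = 5 ∨ 4 = 5
~(b ∨ a) = ~5 = 1
~c = ~3 = 3
~c → a = 3 → 4 = 6
a ∨ (~c → a) = 4 ∨ 6 = 6
c → a = 3 → 4 = 6
a → (c → a) = 4 → 6 = 6
~a = ~4 = 2
b → ~a = 5 → 2 = 3
(a → (c → a)) → (b → ~a) = 6 → 3 = 3
(a ∨ (~c → a)) ∧ ((a → (c → a)) → (b → ~a)) = 6 ∧ 3 = 3
~(b ∨ a) ↔ ((a ∨ (~c → a)) ∧ ((a → (c → a)) → (b → ~a))) = 1 ↔ 3 = 4

4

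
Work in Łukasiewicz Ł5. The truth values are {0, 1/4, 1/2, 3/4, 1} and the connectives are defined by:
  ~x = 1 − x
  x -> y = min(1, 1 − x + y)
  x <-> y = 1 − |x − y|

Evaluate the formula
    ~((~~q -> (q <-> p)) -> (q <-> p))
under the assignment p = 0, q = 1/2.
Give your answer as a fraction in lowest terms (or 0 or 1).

1/2

~q = ~1/2 = 1/2
~~q = ~1/2 = 1/2
q <-> p = 1/2 <-> 0 = 1/2
~~q -> (q <-> p) = 1/2 -> 1/2 = 1
q <-> p = 1/2 <-> 0 = 1/2
(~~q -> (q <-> p)) -> (q <-> p) = 1 -> 1/2 = 1/2
~((~~q -> (q <-> p)) -> (q <-> p)) = ~1/2 = 1/2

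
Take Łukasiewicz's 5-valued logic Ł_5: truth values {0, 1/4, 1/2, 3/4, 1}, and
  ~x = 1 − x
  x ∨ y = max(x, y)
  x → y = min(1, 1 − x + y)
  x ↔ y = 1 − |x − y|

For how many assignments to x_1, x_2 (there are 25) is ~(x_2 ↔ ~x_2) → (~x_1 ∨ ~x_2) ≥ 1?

19

value 1: 19 assignments (counts)
value 3/4: 3 assignments
value 1/2: 1 assignment
value 1/4: 1 assignment
value 0: 1 assignment
So 19 of the 25 assignments meet the threshold.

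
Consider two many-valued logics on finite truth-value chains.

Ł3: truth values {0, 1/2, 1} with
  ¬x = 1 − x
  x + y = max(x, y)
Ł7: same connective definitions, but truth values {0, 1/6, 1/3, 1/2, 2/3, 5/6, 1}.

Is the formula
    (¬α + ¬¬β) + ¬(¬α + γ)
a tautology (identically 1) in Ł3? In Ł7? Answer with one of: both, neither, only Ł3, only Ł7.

In Ł3: at α = 1/2, β = 0, γ = 0 the value is 1/2 — not a tautology.
In Ł7: at α = 1/6, β = 0, γ = 0 the value is 5/6 — not a tautology.

neither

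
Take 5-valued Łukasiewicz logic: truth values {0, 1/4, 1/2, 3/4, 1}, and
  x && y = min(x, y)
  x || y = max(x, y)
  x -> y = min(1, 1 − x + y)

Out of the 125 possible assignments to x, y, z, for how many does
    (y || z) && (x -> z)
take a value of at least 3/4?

value 1: 35 assignments (counts)
value 3/4: 33 assignments (counts)
value 1/2: 28 assignments
value 1/4: 20 assignments
value 0: 9 assignments
So 68 of the 125 assignments meet the threshold.

68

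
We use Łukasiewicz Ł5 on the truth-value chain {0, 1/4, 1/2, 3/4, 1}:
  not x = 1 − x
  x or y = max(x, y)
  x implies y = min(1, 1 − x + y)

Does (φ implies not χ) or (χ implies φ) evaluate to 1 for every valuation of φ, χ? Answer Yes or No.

No

Counterexample: take φ = 1/4, χ = 1.
not χ = not 1 = 0
φ implies not χ = 1/4 implies 0 = 3/4
χ implies φ = 1 implies 1/4 = 1/4
(φ implies not χ) or (χ implies φ) = 3/4 or 1/4 = 3/4
This gives 3/4 ≠ 1.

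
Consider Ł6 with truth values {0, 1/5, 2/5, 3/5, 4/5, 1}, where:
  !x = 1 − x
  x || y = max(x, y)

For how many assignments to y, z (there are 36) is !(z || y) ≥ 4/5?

4

value 1: 1 assignment (counts)
value 4/5: 3 assignments (counts)
value 3/5: 5 assignments
value 2/5: 7 assignments
value 1/5: 9 assignments
value 0: 11 assignments
So 4 of the 36 assignments meet the threshold.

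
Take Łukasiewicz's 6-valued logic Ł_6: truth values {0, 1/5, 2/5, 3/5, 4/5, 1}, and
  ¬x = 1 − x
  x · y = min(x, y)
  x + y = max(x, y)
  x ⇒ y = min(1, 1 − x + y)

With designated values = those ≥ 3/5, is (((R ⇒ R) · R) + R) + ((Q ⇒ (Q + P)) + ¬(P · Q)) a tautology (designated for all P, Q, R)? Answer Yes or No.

Yes

At P = 1, Q = 4/5, R = 1, for instance:
R ⇒ R = 1 ⇒ 1 = 1
(R ⇒ R) · R = 1 · 1 = 1
((R ⇒ R) · R) + R = 1 + 1 = 1
Q + P = 4/5 + 1 = 1
Q ⇒ (Q + P) = 4/5 ⇒ 1 = 1
P · Q = 1 · 4/5 = 4/5
¬(P · Q) = ¬4/5 = 1/5
(Q ⇒ (Q + P)) + ¬(P · Q) = 1 + 1/5 = 1
(((R ⇒ R) · R) + R) + ((Q ⇒ (Q + P)) + ¬(P · Q)) = 1 + 1 = 1
and checking the remaining 215 assignments likewise gives ≥ 3/5 in every case.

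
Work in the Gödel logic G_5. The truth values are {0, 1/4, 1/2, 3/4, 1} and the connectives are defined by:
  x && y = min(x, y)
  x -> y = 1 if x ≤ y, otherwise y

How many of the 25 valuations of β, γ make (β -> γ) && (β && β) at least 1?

1

value 1: 1 assignment (counts)
value 3/4: 3 assignments
value 1/2: 5 assignments
value 1/4: 7 assignments
value 0: 9 assignments
So 1 of the 25 assignments meets the threshold.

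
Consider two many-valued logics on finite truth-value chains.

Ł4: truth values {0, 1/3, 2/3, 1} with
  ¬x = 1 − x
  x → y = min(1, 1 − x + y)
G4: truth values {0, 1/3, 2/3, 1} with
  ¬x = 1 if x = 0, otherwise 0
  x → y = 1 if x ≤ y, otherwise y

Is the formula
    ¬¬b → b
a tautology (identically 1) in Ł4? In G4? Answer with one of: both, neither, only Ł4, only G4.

only Ł4

In Ł4: every assignment gives 1 — tautology.
In G4: at b = 1/3 the value is 1/3 — not a tautology.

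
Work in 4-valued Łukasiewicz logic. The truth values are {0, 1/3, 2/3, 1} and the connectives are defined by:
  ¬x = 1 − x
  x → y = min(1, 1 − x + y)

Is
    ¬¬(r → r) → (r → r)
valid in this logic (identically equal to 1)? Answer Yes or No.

r = 0 ↦ 1
r = 1/3 ↦ 1
r = 2/3 ↦ 1
r = 1 ↦ 1
Every assignment gives a value ≥ 1.

Yes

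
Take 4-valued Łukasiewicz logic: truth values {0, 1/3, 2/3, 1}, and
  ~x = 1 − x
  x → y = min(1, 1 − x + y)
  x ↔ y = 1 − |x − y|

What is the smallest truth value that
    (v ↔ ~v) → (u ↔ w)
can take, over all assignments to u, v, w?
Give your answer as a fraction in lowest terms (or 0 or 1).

1/3

Take u = 0, v = 1/3, w = 1:
~v = ~1/3 = 2/3
v ↔ ~v = 1/3 ↔ 2/3 = 2/3
u ↔ w = 0 ↔ 1 = 0
(v ↔ ~v) → (u ↔ w) = 2/3 → 0 = 1/3
No assignment yields a value below 1/3, so this is the minimum.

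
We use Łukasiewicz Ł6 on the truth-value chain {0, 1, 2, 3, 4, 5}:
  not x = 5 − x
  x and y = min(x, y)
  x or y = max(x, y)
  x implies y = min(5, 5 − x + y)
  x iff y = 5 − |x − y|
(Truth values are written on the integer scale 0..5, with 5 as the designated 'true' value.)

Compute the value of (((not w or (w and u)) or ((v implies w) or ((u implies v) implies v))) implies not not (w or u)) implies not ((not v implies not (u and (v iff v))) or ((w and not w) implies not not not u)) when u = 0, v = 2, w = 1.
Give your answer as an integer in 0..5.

not w = not 1 = 4
w and u = 1 and 0 = 0
not w or (w and u) = 4 or 0 = 4
v implies w = 2 implies 1 = 4
u implies v = 0 implies 2 = 5
(u implies v) implies v = 5 implies 2 = 2
(v implies w) or ((u implies v) implies v) = 4 or 2 = 4
(not w or (w and u)) or ((v implies w) or ((u implies v) implies v)) = 4 or 4 = 4
w or u = 1 or 0 = 1
not (w or u) = not 1 = 4
not not (w or u) = not 4 = 1
((not w or (w and u)) or ((v implies w) or ((u implies v) implies v))) implies not not (w or u) = 4 implies 1 = 2
not v = not 2 = 3
v iff v = 2 iff 2 = 5
u and (v iff v) = 0 and 5 = 0
not (u and (v iff v)) = not 0 = 5
not v implies not (u and (v iff v)) = 3 implies 5 = 5
not w = not 1 = 4
w and not w = 1 and 4 = 1
not u = not 0 = 5
not not u = not 5 = 0
not not not u = not 0 = 5
(w and not w) implies not not not u = 1 implies 5 = 5
(not v implies not (u and (v iff v))) or ((w and not w) implies not not not u) = 5 or 5 = 5
not ((not v implies not (u and (v iff v))) or ((w and not w) implies not not not u)) = not 5 = 0
(((not w or (w and u)) or ((v implies w) or ((u implies v) implies v))) implies not not (w or u)) implies not ((not v implies not (u and (v iff v))) or ((w and not w) implies not not not u)) = 2 implies 0 = 3

3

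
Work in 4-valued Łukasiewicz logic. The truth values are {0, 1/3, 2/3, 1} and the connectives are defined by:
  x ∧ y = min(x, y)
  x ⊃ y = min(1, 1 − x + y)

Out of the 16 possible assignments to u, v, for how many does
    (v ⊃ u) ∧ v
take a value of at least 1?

1

u = 0, v = 0 ↦ 0  <
u = 0, v = 1/3 ↦ 1/3  <
u = 0, v = 2/3 ↦ 1/3  <
u = 0, v = 1 ↦ 0  <
u = 1/3, v = 0 ↦ 0  <
u = 1/3, v = 1/3 ↦ 1/3  <
u = 1/3, v = 2/3 ↦ 2/3  <
u = 1/3, v = 1 ↦ 1/3  <
u = 2/3, v = 0 ↦ 0  <
u = 2/3, v = 1/3 ↦ 1/3  <
u = 2/3, v = 2/3 ↦ 2/3  <
u = 2/3, v = 1 ↦ 2/3  <
u = 1, v = 0 ↦ 0  <
u = 1, v = 1/3 ↦ 1/3  <
u = 1, v = 2/3 ↦ 2/3  <
u = 1, v = 1 ↦ 1  ≥
So 1 of the 16 assignments meets the threshold.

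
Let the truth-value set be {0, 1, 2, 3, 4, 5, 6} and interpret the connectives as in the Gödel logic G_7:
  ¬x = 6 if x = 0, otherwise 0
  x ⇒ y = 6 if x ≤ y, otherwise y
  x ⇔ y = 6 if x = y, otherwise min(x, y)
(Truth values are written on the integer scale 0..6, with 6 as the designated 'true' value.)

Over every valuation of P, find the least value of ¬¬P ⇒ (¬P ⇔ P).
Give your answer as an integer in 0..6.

0

Take P = 1:
¬P = ¬1 = 0
¬¬P = ¬0 = 6
¬P = ¬1 = 0
¬P ⇔ P = 0 ⇔ 1 = 0
¬¬P ⇒ (¬P ⇔ P) = 6 ⇒ 0 = 0
No assignment yields a value below 0, so this is the minimum.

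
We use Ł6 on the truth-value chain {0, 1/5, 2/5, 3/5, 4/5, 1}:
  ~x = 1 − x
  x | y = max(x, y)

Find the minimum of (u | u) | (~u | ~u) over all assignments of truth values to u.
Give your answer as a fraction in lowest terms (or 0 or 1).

3/5

Take u = 2/5:
u | u = 2/5 | 2/5 = 2/5
~u = ~2/5 = 3/5
~u = ~2/5 = 3/5
~u | ~u = 3/5 | 3/5 = 3/5
(u | u) | (~u | ~u) = 2/5 | 3/5 = 3/5
No assignment yields a value below 3/5, so this is the minimum.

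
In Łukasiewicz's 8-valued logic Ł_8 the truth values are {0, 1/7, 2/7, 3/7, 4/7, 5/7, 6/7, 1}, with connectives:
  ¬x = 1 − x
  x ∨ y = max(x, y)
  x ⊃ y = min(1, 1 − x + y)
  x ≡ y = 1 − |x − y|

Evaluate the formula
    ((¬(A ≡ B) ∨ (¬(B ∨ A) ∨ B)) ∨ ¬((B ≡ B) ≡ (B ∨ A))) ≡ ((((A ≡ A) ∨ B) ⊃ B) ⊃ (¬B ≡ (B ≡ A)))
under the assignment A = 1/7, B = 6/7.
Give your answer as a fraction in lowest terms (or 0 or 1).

A ≡ B = 1/7 ≡ 6/7 = 2/7
¬(A ≡ B) = ¬2/7 = 5/7
B ∨ A = 6/7 ∨ 1/7 = 6/7
¬(B ∨ A) = ¬6/7 = 1/7
¬(B ∨ A) ∨ B = 1/7 ∨ 6/7 = 6/7
¬(A ≡ B) ∨ (¬(B ∨ A) ∨ B) = 5/7 ∨ 6/7 = 6/7
B ≡ B = 6/7 ≡ 6/7 = 1
B ∨ A = 6/7 ∨ 1/7 = 6/7
(B ≡ B) ≡ (B ∨ A) = 1 ≡ 6/7 = 6/7
¬((B ≡ B) ≡ (B ∨ A)) = ¬6/7 = 1/7
(¬(A ≡ B) ∨ (¬(B ∨ A) ∨ B)) ∨ ¬((B ≡ B) ≡ (B ∨ A)) = 6/7 ∨ 1/7 = 6/7
A ≡ A = 1/7 ≡ 1/7 = 1
(A ≡ A) ∨ B = 1 ∨ 6/7 = 1
((A ≡ A) ∨ B) ⊃ B = 1 ⊃ 6/7 = 6/7
¬B = ¬6/7 = 1/7
B ≡ A = 6/7 ≡ 1/7 = 2/7
¬B ≡ (B ≡ A) = 1/7 ≡ 2/7 = 6/7
(((A ≡ A) ∨ B) ⊃ B) ⊃ (¬B ≡ (B ≡ A)) = 6/7 ⊃ 6/7 = 1
((¬(A ≡ B) ∨ (¬(B ∨ A) ∨ B)) ∨ ¬((B ≡ B) ≡ (B ∨ A))) ≡ ((((A ≡ A) ∨ B) ⊃ B) ⊃ (¬B ≡ (B ≡ A))) = 6/7 ≡ 1 = 6/7

6/7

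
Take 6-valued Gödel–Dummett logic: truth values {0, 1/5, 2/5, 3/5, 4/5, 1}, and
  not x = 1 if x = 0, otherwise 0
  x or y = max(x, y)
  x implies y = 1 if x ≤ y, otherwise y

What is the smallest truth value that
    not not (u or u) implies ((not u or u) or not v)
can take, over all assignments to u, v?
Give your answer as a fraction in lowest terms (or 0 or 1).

Take u = 1/5, v = 1/5:
u or u = 1/5 or 1/5 = 1/5
not (u or u) = not 1/5 = 0
not not (u or u) = not 0 = 1
not u = not 1/5 = 0
not u or u = 0 or 1/5 = 1/5
not v = not 1/5 = 0
(not u or u) or not v = 1/5 or 0 = 1/5
not not (u or u) implies ((not u or u) or not v) = 1 implies 1/5 = 1/5
No assignment yields a value below 1/5, so this is the minimum.

1/5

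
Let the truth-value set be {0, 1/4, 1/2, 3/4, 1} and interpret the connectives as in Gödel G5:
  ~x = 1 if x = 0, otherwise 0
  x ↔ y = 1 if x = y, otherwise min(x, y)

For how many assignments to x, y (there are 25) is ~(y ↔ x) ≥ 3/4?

8

value 1: 8 assignments (counts)
value 0: 17 assignments
So 8 of the 25 assignments meet the threshold.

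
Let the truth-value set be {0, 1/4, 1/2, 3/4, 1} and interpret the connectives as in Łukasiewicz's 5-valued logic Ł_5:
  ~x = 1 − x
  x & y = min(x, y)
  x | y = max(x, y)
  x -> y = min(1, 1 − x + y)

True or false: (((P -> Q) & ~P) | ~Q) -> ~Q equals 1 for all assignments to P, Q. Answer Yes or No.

No

Counterexample: take P = 0, Q = 1/4.
P -> Q = 0 -> 1/4 = 1
~P = ~0 = 1
(P -> Q) & ~P = 1 & 1 = 1
~Q = ~1/4 = 3/4
((P -> Q) & ~P) | ~Q = 1 | 3/4 = 1
(((P -> Q) & ~P) | ~Q) -> ~Q = 1 -> 3/4 = 3/4
This gives 3/4 ≠ 1.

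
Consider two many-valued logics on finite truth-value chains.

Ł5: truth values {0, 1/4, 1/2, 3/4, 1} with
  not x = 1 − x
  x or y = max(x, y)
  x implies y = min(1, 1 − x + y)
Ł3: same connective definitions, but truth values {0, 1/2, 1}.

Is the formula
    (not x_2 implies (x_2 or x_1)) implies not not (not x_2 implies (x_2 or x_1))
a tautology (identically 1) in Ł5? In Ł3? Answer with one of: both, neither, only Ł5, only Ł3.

both

In Ł5: every assignment gives 1 — tautology.
In Ł3: every assignment gives 1 — tautology.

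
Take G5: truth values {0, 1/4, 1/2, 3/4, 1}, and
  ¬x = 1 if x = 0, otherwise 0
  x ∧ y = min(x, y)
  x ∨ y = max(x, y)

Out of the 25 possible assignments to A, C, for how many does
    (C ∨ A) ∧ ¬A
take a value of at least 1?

1

value 1: 1 assignment (counts)
value 3/4: 1 assignment
value 1/2: 1 assignment
value 1/4: 1 assignment
value 0: 21 assignments
So 1 of the 25 assignments meets the threshold.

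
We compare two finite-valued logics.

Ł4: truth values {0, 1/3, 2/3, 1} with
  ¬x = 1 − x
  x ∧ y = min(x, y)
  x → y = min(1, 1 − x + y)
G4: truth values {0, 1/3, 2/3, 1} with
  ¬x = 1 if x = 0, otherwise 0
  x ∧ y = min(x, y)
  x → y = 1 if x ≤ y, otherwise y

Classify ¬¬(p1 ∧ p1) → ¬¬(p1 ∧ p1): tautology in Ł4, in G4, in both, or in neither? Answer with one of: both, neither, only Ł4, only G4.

In Ł4: every assignment gives 1 — tautology.
In G4: every assignment gives 1 — tautology.

both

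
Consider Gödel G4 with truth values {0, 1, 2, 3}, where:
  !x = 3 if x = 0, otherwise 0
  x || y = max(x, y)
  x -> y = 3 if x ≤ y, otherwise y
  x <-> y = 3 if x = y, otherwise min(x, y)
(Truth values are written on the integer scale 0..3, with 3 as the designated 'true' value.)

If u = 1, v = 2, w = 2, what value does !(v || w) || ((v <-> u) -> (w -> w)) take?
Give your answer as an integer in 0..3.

v || w = 2 || 2 = 2
!(v || w) = !2 = 0
v <-> u = 2 <-> 1 = 1
w -> w = 2 -> 2 = 3
(v <-> u) -> (w -> w) = 1 -> 3 = 3
!(v || w) || ((v <-> u) -> (w -> w)) = 0 || 3 = 3

3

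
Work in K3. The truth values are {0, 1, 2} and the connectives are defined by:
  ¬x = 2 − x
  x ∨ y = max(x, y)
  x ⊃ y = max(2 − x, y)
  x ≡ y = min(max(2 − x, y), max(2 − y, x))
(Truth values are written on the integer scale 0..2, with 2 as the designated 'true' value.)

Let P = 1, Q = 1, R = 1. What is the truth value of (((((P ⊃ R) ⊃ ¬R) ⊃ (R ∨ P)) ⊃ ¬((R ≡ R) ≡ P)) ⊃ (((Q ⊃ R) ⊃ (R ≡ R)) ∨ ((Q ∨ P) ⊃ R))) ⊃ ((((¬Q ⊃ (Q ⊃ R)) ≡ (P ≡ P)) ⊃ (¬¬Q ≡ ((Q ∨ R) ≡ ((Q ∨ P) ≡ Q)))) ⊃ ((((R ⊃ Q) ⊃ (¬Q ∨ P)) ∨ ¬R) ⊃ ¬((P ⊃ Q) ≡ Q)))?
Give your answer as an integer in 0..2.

P ⊃ R = 1 ⊃ 1 = 1
¬R = ¬1 = 1
(P ⊃ R) ⊃ ¬R = 1 ⊃ 1 = 1
R ∨ P = 1 ∨ 1 = 1
((P ⊃ R) ⊃ ¬R) ⊃ (R ∨ P) = 1 ⊃ 1 = 1
R ≡ R = 1 ≡ 1 = 1
(R ≡ R) ≡ P = 1 ≡ 1 = 1
¬((R ≡ R) ≡ P) = ¬1 = 1
(((P ⊃ R) ⊃ ¬R) ⊃ (R ∨ P)) ⊃ ¬((R ≡ R) ≡ P) = 1 ⊃ 1 = 1
Q ⊃ R = 1 ⊃ 1 = 1
R ≡ R = 1 ≡ 1 = 1
(Q ⊃ R) ⊃ (R ≡ R) = 1 ⊃ 1 = 1
Q ∨ P = 1 ∨ 1 = 1
(Q ∨ P) ⊃ R = 1 ⊃ 1 = 1
((Q ⊃ R) ⊃ (R ≡ R)) ∨ ((Q ∨ P) ⊃ R) = 1 ∨ 1 = 1
((((P ⊃ R) ⊃ ¬R) ⊃ (R ∨ P)) ⊃ ¬((R ≡ R) ≡ P)) ⊃ (((Q ⊃ R) ⊃ (R ≡ R)) ∨ ((Q ∨ P) ⊃ R)) = 1 ⊃ 1 = 1
¬Q = ¬1 = 1
Q ⊃ R = 1 ⊃ 1 = 1
¬Q ⊃ (Q ⊃ R) = 1 ⊃ 1 = 1
P ≡ P = 1 ≡ 1 = 1
(¬Q ⊃ (Q ⊃ R)) ≡ (P ≡ P) = 1 ≡ 1 = 1
¬Q = ¬1 = 1
¬¬Q = ¬1 = 1
Q ∨ R = 1 ∨ 1 = 1
Q ∨ P = 1 ∨ 1 = 1
(Q ∨ P) ≡ Q = 1 ≡ 1 = 1
(Q ∨ R) ≡ ((Q ∨ P) ≡ Q) = 1 ≡ 1 = 1
¬¬Q ≡ ((Q ∨ R) ≡ ((Q ∨ P) ≡ Q)) = 1 ≡ 1 = 1
((¬Q ⊃ (Q ⊃ R)) ≡ (P ≡ P)) ⊃ (¬¬Q ≡ ((Q ∨ R) ≡ ((Q ∨ P) ≡ Q))) = 1 ⊃ 1 = 1
R ⊃ Q = 1 ⊃ 1 = 1
¬Q = ¬1 = 1
¬Q ∨ P = 1 ∨ 1 = 1
(R ⊃ Q) ⊃ (¬Q ∨ P) = 1 ⊃ 1 = 1
¬R = ¬1 = 1
((R ⊃ Q) ⊃ (¬Q ∨ P)) ∨ ¬R = 1 ∨ 1 = 1
P ⊃ Q = 1 ⊃ 1 = 1
(P ⊃ Q) ≡ Q = 1 ≡ 1 = 1
¬((P ⊃ Q) ≡ Q) = ¬1 = 1
(((R ⊃ Q) ⊃ (¬Q ∨ P)) ∨ ¬R) ⊃ ¬((P ⊃ Q) ≡ Q) = 1 ⊃ 1 = 1
(((¬Q ⊃ (Q ⊃ R)) ≡ (P ≡ P)) ⊃ (¬¬Q ≡ ((Q ∨ R) ≡ ((Q ∨ P) ≡ Q)))) ⊃ ((((R ⊃ Q) ⊃ (¬Q ∨ P)) ∨ ¬R) ⊃ ¬((P ⊃ Q) ≡ Q)) = 1 ⊃ 1 = 1
(((((P ⊃ R) ⊃ ¬R) ⊃ (R ∨ P)) ⊃ ¬((R ≡ R) ≡ P)) ⊃ (((Q ⊃ R) ⊃ (R ≡ R)) ∨ ((Q ∨ P) ⊃ R))) ⊃ ((((¬Q ⊃ (Q ⊃ R)) ≡ (P ≡ P)) ⊃ (¬¬Q ≡ ((Q ∨ R) ≡ ((Q ∨ P) ≡ Q)))) ⊃ ((((R ⊃ Q) ⊃ (¬Q ∨ P)) ∨ ¬R) ⊃ ¬((P ⊃ Q) ≡ Q))) = 1 ⊃ 1 = 1

1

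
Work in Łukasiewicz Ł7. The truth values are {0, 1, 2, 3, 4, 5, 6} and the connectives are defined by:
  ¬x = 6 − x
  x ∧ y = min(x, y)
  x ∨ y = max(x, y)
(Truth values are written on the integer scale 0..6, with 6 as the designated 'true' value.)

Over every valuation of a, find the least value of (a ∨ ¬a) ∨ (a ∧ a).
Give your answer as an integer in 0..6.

3

Take a = 3:
¬a = ¬3 = 3
a ∨ ¬a = 3 ∨ 3 = 3
a ∧ a = 3 ∧ 3 = 3
(a ∨ ¬a) ∨ (a ∧ a) = 3 ∨ 3 = 3
No assignment yields a value below 3, so this is the minimum.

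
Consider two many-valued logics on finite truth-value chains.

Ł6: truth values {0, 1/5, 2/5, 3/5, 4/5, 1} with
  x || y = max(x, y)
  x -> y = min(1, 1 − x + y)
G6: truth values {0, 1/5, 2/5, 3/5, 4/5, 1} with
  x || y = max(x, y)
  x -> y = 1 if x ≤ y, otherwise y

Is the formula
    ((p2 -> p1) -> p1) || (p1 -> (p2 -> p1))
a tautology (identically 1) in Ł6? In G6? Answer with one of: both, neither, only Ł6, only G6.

both

In Ł6: every assignment gives 1 — tautology.
In G6: every assignment gives 1 — tautology.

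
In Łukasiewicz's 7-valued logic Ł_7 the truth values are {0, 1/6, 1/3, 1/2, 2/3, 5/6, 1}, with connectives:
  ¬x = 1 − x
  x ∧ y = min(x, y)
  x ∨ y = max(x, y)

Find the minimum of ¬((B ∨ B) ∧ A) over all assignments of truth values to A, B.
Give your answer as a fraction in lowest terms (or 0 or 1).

Take A = 1, B = 1:
B ∨ B = 1 ∨ 1 = 1
(B ∨ B) ∧ A = 1 ∧ 1 = 1
¬((B ∨ B) ∧ A) = ¬1 = 0
No assignment yields a value below 0, so this is the minimum.

0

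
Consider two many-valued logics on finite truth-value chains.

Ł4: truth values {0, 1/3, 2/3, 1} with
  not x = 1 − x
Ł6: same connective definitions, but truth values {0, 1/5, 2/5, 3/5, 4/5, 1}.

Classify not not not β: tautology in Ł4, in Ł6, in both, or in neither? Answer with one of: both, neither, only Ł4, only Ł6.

In Ł4: at β = 1/3 the value is 2/3 — not a tautology.
In Ł6: at β = 1/5 the value is 4/5 — not a tautology.

neither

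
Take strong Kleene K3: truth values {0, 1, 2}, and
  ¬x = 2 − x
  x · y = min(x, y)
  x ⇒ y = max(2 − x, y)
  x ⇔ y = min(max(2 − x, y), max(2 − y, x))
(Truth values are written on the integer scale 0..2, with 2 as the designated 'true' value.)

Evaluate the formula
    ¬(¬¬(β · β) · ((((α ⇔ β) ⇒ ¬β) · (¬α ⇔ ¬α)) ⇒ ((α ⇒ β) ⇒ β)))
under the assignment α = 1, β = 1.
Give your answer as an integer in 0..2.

β · β = 1 · 1 = 1
¬(β · β) = ¬1 = 1
¬¬(β · β) = ¬1 = 1
α ⇔ β = 1 ⇔ 1 = 1
¬β = ¬1 = 1
(α ⇔ β) ⇒ ¬β = 1 ⇒ 1 = 1
¬α = ¬1 = 1
¬α = ¬1 = 1
¬α ⇔ ¬α = 1 ⇔ 1 = 1
((α ⇔ β) ⇒ ¬β) · (¬α ⇔ ¬α) = 1 · 1 = 1
α ⇒ β = 1 ⇒ 1 = 1
(α ⇒ β) ⇒ β = 1 ⇒ 1 = 1
(((α ⇔ β) ⇒ ¬β) · (¬α ⇔ ¬α)) ⇒ ((α ⇒ β) ⇒ β) = 1 ⇒ 1 = 1
¬¬(β · β) · ((((α ⇔ β) ⇒ ¬β) · (¬α ⇔ ¬α)) ⇒ ((α ⇒ β) ⇒ β)) = 1 · 1 = 1
¬(¬¬(β · β) · ((((α ⇔ β) ⇒ ¬β) · (¬α ⇔ ¬α)) ⇒ ((α ⇒ β) ⇒ β))) = ¬1 = 1

1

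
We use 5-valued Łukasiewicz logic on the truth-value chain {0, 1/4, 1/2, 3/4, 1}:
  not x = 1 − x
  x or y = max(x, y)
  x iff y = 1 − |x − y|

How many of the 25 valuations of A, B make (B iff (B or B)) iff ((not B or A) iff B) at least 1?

value 1: 5 assignments (counts)
value 3/4: 4 assignments
value 1/2: 8 assignments
value 1/4: 2 assignments
value 0: 6 assignments
So 5 of the 25 assignments meet the threshold.

5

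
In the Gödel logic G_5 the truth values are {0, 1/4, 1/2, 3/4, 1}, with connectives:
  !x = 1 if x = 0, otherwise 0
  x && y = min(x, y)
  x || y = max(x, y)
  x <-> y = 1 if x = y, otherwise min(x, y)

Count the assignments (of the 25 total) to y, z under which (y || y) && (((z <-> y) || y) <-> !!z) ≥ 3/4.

8

value 1: 4 assignments (counts)
value 3/4: 4 assignments (counts)
value 1/2: 4 assignments
value 1/4: 4 assignments
value 0: 9 assignments
So 8 of the 25 assignments meet the threshold.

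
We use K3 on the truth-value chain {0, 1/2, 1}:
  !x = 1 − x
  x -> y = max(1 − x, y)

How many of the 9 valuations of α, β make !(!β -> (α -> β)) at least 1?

1

α = 0, β = 0 ↦ 0  <
α = 0, β = 1/2 ↦ 0  <
α = 0, β = 1 ↦ 0  <
α = 1/2, β = 0 ↦ 1/2  <
α = 1/2, β = 1/2 ↦ 1/2  <
α = 1/2, β = 1 ↦ 0  <
α = 1, β = 0 ↦ 1  ≥
α = 1, β = 1/2 ↦ 1/2  <
α = 1, β = 1 ↦ 0  <
So 1 of the 9 assignments meets the threshold.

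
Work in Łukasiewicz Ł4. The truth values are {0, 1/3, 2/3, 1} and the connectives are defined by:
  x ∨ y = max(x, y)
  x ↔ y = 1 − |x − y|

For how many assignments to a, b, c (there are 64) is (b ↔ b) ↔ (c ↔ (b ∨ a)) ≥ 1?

value 1: 16 assignments (counts)
value 2/3: 24 assignments
value 1/3: 16 assignments
value 0: 8 assignments
So 16 of the 64 assignments meet the threshold.

16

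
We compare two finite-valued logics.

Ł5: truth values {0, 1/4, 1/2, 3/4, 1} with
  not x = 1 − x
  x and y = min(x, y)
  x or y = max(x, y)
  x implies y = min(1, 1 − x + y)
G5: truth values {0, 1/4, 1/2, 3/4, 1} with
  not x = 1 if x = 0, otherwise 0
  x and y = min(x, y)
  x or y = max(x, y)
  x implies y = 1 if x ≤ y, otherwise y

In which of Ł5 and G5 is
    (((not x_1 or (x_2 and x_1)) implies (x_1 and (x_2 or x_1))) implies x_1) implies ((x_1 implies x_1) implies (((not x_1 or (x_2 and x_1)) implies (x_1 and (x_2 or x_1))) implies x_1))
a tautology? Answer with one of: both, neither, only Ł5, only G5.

both

In Ł5: every assignment gives 1 — tautology.
In G5: every assignment gives 1 — tautology.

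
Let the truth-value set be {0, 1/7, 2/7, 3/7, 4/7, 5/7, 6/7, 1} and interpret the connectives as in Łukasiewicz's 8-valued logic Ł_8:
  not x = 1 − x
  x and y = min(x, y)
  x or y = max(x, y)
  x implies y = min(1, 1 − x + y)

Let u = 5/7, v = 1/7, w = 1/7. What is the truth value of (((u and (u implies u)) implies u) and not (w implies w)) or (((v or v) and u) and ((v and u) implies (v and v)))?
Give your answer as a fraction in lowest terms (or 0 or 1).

u implies u = 5/7 implies 5/7 = 1
u and (u implies u) = 5/7 and 1 = 5/7
(u and (u implies u)) implies u = 5/7 implies 5/7 = 1
w implies w = 1/7 implies 1/7 = 1
not (w implies w) = not 1 = 0
((u and (u implies u)) implies u) and not (w implies w) = 1 and 0 = 0
v or v = 1/7 or 1/7 = 1/7
(v or v) and u = 1/7 and 5/7 = 1/7
v and u = 1/7 and 5/7 = 1/7
v and v = 1/7 and 1/7 = 1/7
(v and u) implies (v and v) = 1/7 implies 1/7 = 1
((v or v) and u) and ((v and u) implies (v and v)) = 1/7 and 1 = 1/7
(((u and (u implies u)) implies u) and not (w implies w)) or (((v or v) and u) and ((v and u) implies (v and v))) = 0 or 1/7 = 1/7

1/7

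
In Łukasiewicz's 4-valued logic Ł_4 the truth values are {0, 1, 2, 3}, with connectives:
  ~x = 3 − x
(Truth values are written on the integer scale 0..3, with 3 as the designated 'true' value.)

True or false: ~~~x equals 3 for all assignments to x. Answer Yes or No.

Counterexample: take x = 1.
~x = ~1 = 2
~~x = ~2 = 1
~~~x = ~1 = 2
This gives 2 ≠ 3.

No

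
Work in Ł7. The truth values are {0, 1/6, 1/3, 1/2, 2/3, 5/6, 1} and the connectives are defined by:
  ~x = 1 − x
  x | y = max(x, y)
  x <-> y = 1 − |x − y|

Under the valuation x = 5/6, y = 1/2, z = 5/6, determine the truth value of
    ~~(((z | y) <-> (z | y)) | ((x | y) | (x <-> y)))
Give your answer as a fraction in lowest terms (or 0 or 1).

z | y = 5/6 | 1/2 = 5/6
z | y = 5/6 | 1/2 = 5/6
(z | y) <-> (z | y) = 5/6 <-> 5/6 = 1
x | y = 5/6 | 1/2 = 5/6
x <-> y = 5/6 <-> 1/2 = 2/3
(x | y) | (x <-> y) = 5/6 | 2/3 = 5/6
((z | y) <-> (z | y)) | ((x | y) | (x <-> y)) = 1 | 5/6 = 1
~(((z | y) <-> (z | y)) | ((x | y) | (x <-> y))) = ~1 = 0
~~(((z | y) <-> (z | y)) | ((x | y) | (x <-> y))) = ~0 = 1

1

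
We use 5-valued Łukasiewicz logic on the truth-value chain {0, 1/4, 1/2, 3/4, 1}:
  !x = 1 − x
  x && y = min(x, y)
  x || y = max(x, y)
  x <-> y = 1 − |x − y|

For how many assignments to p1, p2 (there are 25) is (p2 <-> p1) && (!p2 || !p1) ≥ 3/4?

value 1: 1 assignment (counts)
value 3/4: 5 assignments (counts)
value 1/2: 9 assignments
value 1/4: 7 assignments
value 0: 3 assignments
So 6 of the 25 assignments meet the threshold.

6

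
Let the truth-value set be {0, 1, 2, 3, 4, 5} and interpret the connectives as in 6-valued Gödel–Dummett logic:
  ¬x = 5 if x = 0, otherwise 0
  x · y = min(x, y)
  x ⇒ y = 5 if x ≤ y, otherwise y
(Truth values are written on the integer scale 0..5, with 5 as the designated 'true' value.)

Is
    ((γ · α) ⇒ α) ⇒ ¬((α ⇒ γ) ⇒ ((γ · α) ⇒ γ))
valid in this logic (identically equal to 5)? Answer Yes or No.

Counterexample: take α = 0, γ = 0.
γ · α = 0 · 0 = 0
(γ · α) ⇒ α = 0 ⇒ 0 = 5
α ⇒ γ = 0 ⇒ 0 = 5
(γ · α) ⇒ γ = 0 ⇒ 0 = 5
(α ⇒ γ) ⇒ ((γ · α) ⇒ γ) = 5 ⇒ 5 = 5
¬((α ⇒ γ) ⇒ ((γ · α) ⇒ γ)) = ¬5 = 0
((γ · α) ⇒ α) ⇒ ¬((α ⇒ γ) ⇒ ((γ · α) ⇒ γ)) = 5 ⇒ 0 = 0
This gives 0 ≠ 5.

No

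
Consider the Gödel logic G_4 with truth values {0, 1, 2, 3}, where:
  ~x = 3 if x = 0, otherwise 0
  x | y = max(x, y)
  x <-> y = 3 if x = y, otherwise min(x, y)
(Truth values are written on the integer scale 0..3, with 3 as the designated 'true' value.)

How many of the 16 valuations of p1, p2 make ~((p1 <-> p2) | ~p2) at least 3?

3

p1 = 0, p2 = 0 ↦ 0  <
p1 = 0, p2 = 1 ↦ 3  ≥
p1 = 0, p2 = 2 ↦ 3  ≥
p1 = 0, p2 = 3 ↦ 3  ≥
p1 = 1, p2 = 0 ↦ 0  <
p1 = 1, p2 = 1 ↦ 0  <
p1 = 1, p2 = 2 ↦ 0  <
p1 = 1, p2 = 3 ↦ 0  <
p1 = 2, p2 = 0 ↦ 0  <
p1 = 2, p2 = 1 ↦ 0  <
p1 = 2, p2 = 2 ↦ 0  <
p1 = 2, p2 = 3 ↦ 0  <
p1 = 3, p2 = 0 ↦ 0  <
p1 = 3, p2 = 1 ↦ 0  <
p1 = 3, p2 = 2 ↦ 0  <
p1 = 3, p2 = 3 ↦ 0  <
So 3 of the 16 assignments meet the threshold.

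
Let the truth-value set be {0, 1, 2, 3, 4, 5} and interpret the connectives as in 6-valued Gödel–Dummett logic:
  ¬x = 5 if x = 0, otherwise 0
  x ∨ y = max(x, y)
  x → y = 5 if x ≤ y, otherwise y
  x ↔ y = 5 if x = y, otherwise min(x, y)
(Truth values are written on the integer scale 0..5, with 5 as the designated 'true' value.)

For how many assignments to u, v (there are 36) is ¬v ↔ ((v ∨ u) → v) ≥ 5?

value 5: 1 assignment (counts)
value 0: 35 assignments
So 1 of the 36 assignments meets the threshold.

1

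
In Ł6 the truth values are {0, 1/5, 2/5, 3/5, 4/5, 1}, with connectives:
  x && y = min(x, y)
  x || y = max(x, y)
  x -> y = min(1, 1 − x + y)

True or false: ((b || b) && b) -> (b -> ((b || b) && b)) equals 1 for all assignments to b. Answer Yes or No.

Yes

b = 0 ↦ 1
b = 1/5 ↦ 1
b = 2/5 ↦ 1
b = 3/5 ↦ 1
b = 4/5 ↦ 1
b = 1 ↦ 1
Every assignment gives a value ≥ 1.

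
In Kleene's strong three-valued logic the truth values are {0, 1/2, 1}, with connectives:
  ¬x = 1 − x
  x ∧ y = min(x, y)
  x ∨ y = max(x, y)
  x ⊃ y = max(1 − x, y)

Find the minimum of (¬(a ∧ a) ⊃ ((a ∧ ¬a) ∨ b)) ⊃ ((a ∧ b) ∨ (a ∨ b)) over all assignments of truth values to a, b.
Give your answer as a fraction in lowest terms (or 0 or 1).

Take a = 0, b = 1/2:
a ∧ a = 0 ∧ 0 = 0
¬(a ∧ a) = ¬0 = 1
¬a = ¬0 = 1
a ∧ ¬a = 0 ∧ 1 = 0
(a ∧ ¬a) ∨ b = 0 ∨ 1/2 = 1/2
¬(a ∧ a) ⊃ ((a ∧ ¬a) ∨ b) = 1 ⊃ 1/2 = 1/2
a ∧ b = 0 ∧ 1/2 = 0
a ∨ b = 0 ∨ 1/2 = 1/2
(a ∧ b) ∨ (a ∨ b) = 0 ∨ 1/2 = 1/2
(¬(a ∧ a) ⊃ ((a ∧ ¬a) ∨ b)) ⊃ ((a ∧ b) ∨ (a ∨ b)) = 1/2 ⊃ 1/2 = 1/2
No assignment yields a value below 1/2, so this is the minimum.

1/2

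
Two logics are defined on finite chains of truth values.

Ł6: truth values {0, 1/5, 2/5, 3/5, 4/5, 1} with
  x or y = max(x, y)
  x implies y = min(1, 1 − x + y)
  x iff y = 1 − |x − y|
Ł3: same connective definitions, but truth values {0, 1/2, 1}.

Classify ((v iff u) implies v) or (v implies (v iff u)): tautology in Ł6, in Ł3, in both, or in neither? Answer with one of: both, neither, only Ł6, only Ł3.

both

In Ł6: every assignment gives 1 — tautology.
In Ł3: every assignment gives 1 — tautology.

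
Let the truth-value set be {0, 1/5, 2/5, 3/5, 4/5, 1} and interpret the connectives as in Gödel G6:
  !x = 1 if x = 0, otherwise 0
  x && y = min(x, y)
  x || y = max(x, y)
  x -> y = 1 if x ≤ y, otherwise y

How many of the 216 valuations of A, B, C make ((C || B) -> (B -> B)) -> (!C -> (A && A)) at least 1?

186

value 1: 186 assignments (counts)
value 4/5: 6 assignments
value 3/5: 6 assignments
value 2/5: 6 assignments
value 1/5: 6 assignments
value 0: 6 assignments
So 186 of the 216 assignments meet the threshold.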